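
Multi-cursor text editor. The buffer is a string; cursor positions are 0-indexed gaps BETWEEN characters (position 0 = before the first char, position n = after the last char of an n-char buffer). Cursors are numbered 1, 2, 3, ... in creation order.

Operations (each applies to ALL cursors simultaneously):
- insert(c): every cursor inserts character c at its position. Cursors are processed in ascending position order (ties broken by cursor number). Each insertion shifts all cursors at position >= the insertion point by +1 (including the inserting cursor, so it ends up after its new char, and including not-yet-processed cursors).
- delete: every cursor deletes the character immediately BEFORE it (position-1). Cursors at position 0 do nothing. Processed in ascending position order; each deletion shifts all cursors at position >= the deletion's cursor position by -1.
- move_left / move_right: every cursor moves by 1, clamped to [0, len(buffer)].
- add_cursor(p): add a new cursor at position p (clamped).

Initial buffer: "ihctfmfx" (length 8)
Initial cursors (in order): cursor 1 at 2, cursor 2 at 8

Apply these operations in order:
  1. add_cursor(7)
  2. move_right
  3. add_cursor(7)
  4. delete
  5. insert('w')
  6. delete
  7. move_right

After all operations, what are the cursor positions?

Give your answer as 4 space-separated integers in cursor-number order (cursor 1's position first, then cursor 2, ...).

After op 1 (add_cursor(7)): buffer="ihctfmfx" (len 8), cursors c1@2 c3@7 c2@8, authorship ........
After op 2 (move_right): buffer="ihctfmfx" (len 8), cursors c1@3 c2@8 c3@8, authorship ........
After op 3 (add_cursor(7)): buffer="ihctfmfx" (len 8), cursors c1@3 c4@7 c2@8 c3@8, authorship ........
After op 4 (delete): buffer="ihtf" (len 4), cursors c1@2 c2@4 c3@4 c4@4, authorship ....
After op 5 (insert('w')): buffer="ihwtfwww" (len 8), cursors c1@3 c2@8 c3@8 c4@8, authorship ..1..234
After op 6 (delete): buffer="ihtf" (len 4), cursors c1@2 c2@4 c3@4 c4@4, authorship ....
After op 7 (move_right): buffer="ihtf" (len 4), cursors c1@3 c2@4 c3@4 c4@4, authorship ....

Answer: 3 4 4 4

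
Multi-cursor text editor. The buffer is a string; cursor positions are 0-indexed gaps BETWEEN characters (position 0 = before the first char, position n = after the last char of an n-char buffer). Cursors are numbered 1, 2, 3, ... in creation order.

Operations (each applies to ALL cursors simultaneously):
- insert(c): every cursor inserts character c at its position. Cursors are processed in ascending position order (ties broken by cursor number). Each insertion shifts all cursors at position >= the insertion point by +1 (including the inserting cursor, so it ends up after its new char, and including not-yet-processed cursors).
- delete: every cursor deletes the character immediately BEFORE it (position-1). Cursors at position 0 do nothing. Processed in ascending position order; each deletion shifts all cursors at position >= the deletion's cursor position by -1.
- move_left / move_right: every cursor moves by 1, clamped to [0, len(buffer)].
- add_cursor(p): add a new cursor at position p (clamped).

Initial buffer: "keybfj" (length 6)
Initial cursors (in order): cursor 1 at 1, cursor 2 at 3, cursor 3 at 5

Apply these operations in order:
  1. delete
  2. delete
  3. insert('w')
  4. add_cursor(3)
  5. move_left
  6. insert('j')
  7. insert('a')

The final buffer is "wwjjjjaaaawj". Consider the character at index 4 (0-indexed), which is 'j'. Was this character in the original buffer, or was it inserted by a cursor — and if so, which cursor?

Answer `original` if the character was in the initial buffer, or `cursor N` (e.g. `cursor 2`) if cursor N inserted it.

After op 1 (delete): buffer="ebj" (len 3), cursors c1@0 c2@1 c3@2, authorship ...
After op 2 (delete): buffer="j" (len 1), cursors c1@0 c2@0 c3@0, authorship .
After op 3 (insert('w')): buffer="wwwj" (len 4), cursors c1@3 c2@3 c3@3, authorship 123.
After op 4 (add_cursor(3)): buffer="wwwj" (len 4), cursors c1@3 c2@3 c3@3 c4@3, authorship 123.
After op 5 (move_left): buffer="wwwj" (len 4), cursors c1@2 c2@2 c3@2 c4@2, authorship 123.
After op 6 (insert('j')): buffer="wwjjjjwj" (len 8), cursors c1@6 c2@6 c3@6 c4@6, authorship 1212343.
After op 7 (insert('a')): buffer="wwjjjjaaaawj" (len 12), cursors c1@10 c2@10 c3@10 c4@10, authorship 12123412343.
Authorship (.=original, N=cursor N): 1 2 1 2 3 4 1 2 3 4 3 .
Index 4: author = 3

Answer: cursor 3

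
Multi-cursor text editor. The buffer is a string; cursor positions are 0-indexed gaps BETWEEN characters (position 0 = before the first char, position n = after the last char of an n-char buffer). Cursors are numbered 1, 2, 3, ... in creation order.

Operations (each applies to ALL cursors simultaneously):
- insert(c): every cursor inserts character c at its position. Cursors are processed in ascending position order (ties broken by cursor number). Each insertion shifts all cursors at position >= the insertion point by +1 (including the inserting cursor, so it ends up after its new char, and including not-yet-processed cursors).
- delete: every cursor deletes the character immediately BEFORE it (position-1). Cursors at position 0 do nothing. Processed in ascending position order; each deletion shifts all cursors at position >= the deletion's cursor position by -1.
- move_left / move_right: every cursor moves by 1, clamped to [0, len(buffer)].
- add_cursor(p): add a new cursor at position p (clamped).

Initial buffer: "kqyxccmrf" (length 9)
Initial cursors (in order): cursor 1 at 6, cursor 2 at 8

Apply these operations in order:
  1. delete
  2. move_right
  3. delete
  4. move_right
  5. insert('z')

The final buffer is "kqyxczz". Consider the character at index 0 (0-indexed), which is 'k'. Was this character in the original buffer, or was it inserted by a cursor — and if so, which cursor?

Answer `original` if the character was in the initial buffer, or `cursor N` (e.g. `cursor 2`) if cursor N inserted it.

Answer: original

Derivation:
After op 1 (delete): buffer="kqyxcmf" (len 7), cursors c1@5 c2@6, authorship .......
After op 2 (move_right): buffer="kqyxcmf" (len 7), cursors c1@6 c2@7, authorship .......
After op 3 (delete): buffer="kqyxc" (len 5), cursors c1@5 c2@5, authorship .....
After op 4 (move_right): buffer="kqyxc" (len 5), cursors c1@5 c2@5, authorship .....
After op 5 (insert('z')): buffer="kqyxczz" (len 7), cursors c1@7 c2@7, authorship .....12
Authorship (.=original, N=cursor N): . . . . . 1 2
Index 0: author = original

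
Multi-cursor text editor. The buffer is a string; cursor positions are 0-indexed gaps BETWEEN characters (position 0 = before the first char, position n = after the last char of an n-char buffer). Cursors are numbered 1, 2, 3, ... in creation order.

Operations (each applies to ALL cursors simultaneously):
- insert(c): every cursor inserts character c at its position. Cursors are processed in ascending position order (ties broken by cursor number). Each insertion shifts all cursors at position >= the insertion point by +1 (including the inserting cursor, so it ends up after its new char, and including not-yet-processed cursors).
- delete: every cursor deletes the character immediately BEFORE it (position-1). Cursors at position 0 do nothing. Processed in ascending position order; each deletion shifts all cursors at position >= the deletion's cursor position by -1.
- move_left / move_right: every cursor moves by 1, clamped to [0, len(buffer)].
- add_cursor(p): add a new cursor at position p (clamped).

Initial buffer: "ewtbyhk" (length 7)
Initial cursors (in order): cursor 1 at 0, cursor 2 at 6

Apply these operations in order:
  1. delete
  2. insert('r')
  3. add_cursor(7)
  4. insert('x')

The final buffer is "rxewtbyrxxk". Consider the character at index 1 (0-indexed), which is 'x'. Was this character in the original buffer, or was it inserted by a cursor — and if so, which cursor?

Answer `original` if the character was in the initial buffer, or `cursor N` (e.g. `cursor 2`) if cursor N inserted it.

Answer: cursor 1

Derivation:
After op 1 (delete): buffer="ewtbyk" (len 6), cursors c1@0 c2@5, authorship ......
After op 2 (insert('r')): buffer="rewtbyrk" (len 8), cursors c1@1 c2@7, authorship 1.....2.
After op 3 (add_cursor(7)): buffer="rewtbyrk" (len 8), cursors c1@1 c2@7 c3@7, authorship 1.....2.
After op 4 (insert('x')): buffer="rxewtbyrxxk" (len 11), cursors c1@2 c2@10 c3@10, authorship 11.....223.
Authorship (.=original, N=cursor N): 1 1 . . . . . 2 2 3 .
Index 1: author = 1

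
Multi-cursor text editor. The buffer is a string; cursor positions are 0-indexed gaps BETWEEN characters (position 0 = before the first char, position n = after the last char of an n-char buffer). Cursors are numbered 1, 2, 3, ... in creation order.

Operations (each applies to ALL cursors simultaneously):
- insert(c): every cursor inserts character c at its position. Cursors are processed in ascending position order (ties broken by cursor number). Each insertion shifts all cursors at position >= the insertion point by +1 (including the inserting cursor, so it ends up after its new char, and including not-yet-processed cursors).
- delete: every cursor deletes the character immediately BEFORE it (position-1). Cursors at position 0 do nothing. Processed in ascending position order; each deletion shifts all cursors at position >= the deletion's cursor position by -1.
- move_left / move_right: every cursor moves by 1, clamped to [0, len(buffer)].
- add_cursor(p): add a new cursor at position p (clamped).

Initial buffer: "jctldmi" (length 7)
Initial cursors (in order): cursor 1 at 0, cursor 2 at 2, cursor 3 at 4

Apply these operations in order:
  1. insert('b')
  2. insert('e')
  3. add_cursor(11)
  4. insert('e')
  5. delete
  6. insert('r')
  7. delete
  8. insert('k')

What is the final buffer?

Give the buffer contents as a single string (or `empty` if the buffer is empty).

After op 1 (insert('b')): buffer="bjcbtlbdmi" (len 10), cursors c1@1 c2@4 c3@7, authorship 1..2..3...
After op 2 (insert('e')): buffer="bejcbetlbedmi" (len 13), cursors c1@2 c2@6 c3@10, authorship 11..22..33...
After op 3 (add_cursor(11)): buffer="bejcbetlbedmi" (len 13), cursors c1@2 c2@6 c3@10 c4@11, authorship 11..22..33...
After op 4 (insert('e')): buffer="beejcbeetlbeedemi" (len 17), cursors c1@3 c2@8 c3@13 c4@15, authorship 111..222..333.4..
After op 5 (delete): buffer="bejcbetlbedmi" (len 13), cursors c1@2 c2@6 c3@10 c4@11, authorship 11..22..33...
After op 6 (insert('r')): buffer="berjcbertlberdrmi" (len 17), cursors c1@3 c2@8 c3@13 c4@15, authorship 111..222..333.4..
After op 7 (delete): buffer="bejcbetlbedmi" (len 13), cursors c1@2 c2@6 c3@10 c4@11, authorship 11..22..33...
After op 8 (insert('k')): buffer="bekjcbektlbekdkmi" (len 17), cursors c1@3 c2@8 c3@13 c4@15, authorship 111..222..333.4..

Answer: bekjcbektlbekdkmi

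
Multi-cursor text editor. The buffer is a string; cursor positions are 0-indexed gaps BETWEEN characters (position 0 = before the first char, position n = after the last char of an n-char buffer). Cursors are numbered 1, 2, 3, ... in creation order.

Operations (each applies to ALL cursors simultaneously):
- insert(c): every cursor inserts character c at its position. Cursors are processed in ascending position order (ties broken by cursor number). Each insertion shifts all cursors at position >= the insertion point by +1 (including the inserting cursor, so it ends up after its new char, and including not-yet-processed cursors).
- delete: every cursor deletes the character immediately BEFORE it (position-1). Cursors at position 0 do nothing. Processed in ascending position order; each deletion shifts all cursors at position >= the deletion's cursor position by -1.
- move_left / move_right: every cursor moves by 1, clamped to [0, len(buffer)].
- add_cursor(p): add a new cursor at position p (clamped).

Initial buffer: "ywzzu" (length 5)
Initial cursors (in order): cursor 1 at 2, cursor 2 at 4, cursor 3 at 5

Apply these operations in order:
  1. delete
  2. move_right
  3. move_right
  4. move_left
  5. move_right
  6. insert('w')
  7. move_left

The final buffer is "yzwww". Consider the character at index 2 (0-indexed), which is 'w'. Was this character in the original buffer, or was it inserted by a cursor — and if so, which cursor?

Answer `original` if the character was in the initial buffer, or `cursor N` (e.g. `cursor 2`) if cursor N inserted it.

Answer: cursor 1

Derivation:
After op 1 (delete): buffer="yz" (len 2), cursors c1@1 c2@2 c3@2, authorship ..
After op 2 (move_right): buffer="yz" (len 2), cursors c1@2 c2@2 c3@2, authorship ..
After op 3 (move_right): buffer="yz" (len 2), cursors c1@2 c2@2 c3@2, authorship ..
After op 4 (move_left): buffer="yz" (len 2), cursors c1@1 c2@1 c3@1, authorship ..
After op 5 (move_right): buffer="yz" (len 2), cursors c1@2 c2@2 c3@2, authorship ..
After op 6 (insert('w')): buffer="yzwww" (len 5), cursors c1@5 c2@5 c3@5, authorship ..123
After op 7 (move_left): buffer="yzwww" (len 5), cursors c1@4 c2@4 c3@4, authorship ..123
Authorship (.=original, N=cursor N): . . 1 2 3
Index 2: author = 1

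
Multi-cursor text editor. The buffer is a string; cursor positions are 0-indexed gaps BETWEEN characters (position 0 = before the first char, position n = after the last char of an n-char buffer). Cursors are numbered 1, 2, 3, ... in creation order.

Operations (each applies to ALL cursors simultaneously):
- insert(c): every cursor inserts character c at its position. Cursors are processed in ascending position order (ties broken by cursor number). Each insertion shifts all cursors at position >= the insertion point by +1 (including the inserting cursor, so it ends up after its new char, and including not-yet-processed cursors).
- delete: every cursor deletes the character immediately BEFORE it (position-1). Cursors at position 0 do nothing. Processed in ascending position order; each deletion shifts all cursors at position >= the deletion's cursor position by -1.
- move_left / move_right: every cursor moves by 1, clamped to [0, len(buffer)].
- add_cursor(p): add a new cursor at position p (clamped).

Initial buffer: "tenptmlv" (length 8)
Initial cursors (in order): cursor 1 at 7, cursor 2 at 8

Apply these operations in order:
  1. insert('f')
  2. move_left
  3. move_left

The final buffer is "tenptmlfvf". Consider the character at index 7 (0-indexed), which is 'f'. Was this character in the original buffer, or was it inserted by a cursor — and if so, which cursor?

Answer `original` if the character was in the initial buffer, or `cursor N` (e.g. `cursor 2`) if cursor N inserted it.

Answer: cursor 1

Derivation:
After op 1 (insert('f')): buffer="tenptmlfvf" (len 10), cursors c1@8 c2@10, authorship .......1.2
After op 2 (move_left): buffer="tenptmlfvf" (len 10), cursors c1@7 c2@9, authorship .......1.2
After op 3 (move_left): buffer="tenptmlfvf" (len 10), cursors c1@6 c2@8, authorship .......1.2
Authorship (.=original, N=cursor N): . . . . . . . 1 . 2
Index 7: author = 1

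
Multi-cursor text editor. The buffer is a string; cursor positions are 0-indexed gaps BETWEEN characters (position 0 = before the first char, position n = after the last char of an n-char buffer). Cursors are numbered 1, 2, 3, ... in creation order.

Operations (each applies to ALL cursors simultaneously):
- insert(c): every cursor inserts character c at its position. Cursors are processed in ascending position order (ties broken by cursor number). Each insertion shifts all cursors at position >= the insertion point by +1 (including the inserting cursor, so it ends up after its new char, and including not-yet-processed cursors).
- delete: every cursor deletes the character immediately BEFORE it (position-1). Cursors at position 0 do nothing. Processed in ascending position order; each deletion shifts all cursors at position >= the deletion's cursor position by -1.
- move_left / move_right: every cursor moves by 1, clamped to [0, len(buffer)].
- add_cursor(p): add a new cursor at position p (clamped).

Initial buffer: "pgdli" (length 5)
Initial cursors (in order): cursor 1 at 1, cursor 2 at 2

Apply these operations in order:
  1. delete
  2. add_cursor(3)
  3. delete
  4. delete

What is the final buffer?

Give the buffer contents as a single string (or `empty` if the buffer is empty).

Answer: d

Derivation:
After op 1 (delete): buffer="dli" (len 3), cursors c1@0 c2@0, authorship ...
After op 2 (add_cursor(3)): buffer="dli" (len 3), cursors c1@0 c2@0 c3@3, authorship ...
After op 3 (delete): buffer="dl" (len 2), cursors c1@0 c2@0 c3@2, authorship ..
After op 4 (delete): buffer="d" (len 1), cursors c1@0 c2@0 c3@1, authorship .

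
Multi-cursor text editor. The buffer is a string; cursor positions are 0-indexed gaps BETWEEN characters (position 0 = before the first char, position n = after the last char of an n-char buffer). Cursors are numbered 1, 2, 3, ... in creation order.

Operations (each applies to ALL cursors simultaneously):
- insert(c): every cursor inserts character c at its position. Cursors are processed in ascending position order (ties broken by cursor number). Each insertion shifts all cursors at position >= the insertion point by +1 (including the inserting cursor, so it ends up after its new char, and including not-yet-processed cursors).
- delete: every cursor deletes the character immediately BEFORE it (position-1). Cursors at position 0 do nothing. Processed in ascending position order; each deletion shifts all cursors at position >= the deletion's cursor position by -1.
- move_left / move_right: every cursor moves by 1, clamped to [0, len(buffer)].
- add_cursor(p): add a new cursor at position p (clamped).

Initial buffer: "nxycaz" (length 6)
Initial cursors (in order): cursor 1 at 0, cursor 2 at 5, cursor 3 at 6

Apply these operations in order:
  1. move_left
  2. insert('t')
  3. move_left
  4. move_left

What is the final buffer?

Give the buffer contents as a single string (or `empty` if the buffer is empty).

After op 1 (move_left): buffer="nxycaz" (len 6), cursors c1@0 c2@4 c3@5, authorship ......
After op 2 (insert('t')): buffer="tnxyctatz" (len 9), cursors c1@1 c2@6 c3@8, authorship 1....2.3.
After op 3 (move_left): buffer="tnxyctatz" (len 9), cursors c1@0 c2@5 c3@7, authorship 1....2.3.
After op 4 (move_left): buffer="tnxyctatz" (len 9), cursors c1@0 c2@4 c3@6, authorship 1....2.3.

Answer: tnxyctatz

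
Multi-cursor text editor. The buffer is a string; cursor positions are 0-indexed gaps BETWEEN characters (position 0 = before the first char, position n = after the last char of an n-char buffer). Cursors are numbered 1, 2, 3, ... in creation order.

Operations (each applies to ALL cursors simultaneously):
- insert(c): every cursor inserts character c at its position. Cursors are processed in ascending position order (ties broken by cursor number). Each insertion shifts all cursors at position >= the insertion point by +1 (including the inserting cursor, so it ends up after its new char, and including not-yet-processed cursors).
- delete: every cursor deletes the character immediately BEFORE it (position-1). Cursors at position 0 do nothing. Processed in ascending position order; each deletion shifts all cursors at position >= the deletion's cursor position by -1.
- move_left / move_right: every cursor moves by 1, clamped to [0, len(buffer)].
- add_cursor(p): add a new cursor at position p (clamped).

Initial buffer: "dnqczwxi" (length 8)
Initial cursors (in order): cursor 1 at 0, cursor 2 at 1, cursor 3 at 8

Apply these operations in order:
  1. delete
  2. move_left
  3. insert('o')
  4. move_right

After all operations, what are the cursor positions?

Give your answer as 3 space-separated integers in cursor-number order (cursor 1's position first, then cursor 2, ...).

After op 1 (delete): buffer="nqczwx" (len 6), cursors c1@0 c2@0 c3@6, authorship ......
After op 2 (move_left): buffer="nqczwx" (len 6), cursors c1@0 c2@0 c3@5, authorship ......
After op 3 (insert('o')): buffer="oonqczwox" (len 9), cursors c1@2 c2@2 c3@8, authorship 12.....3.
After op 4 (move_right): buffer="oonqczwox" (len 9), cursors c1@3 c2@3 c3@9, authorship 12.....3.

Answer: 3 3 9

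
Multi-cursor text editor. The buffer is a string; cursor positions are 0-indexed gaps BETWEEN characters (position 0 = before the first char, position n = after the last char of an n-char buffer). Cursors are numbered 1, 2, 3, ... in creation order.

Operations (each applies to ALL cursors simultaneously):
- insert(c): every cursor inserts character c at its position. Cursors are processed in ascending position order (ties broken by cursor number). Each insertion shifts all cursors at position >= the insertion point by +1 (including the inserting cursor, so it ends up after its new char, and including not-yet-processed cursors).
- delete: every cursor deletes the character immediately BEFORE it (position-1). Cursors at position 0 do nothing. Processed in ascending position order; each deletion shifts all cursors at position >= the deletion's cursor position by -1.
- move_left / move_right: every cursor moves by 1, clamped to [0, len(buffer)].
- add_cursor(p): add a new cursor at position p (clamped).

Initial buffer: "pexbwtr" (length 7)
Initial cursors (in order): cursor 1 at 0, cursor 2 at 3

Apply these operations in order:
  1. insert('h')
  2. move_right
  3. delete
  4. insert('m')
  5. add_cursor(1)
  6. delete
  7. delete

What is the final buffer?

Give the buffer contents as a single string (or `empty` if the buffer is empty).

After op 1 (insert('h')): buffer="hpexhbwtr" (len 9), cursors c1@1 c2@5, authorship 1...2....
After op 2 (move_right): buffer="hpexhbwtr" (len 9), cursors c1@2 c2@6, authorship 1...2....
After op 3 (delete): buffer="hexhwtr" (len 7), cursors c1@1 c2@4, authorship 1..2...
After op 4 (insert('m')): buffer="hmexhmwtr" (len 9), cursors c1@2 c2@6, authorship 11..22...
After op 5 (add_cursor(1)): buffer="hmexhmwtr" (len 9), cursors c3@1 c1@2 c2@6, authorship 11..22...
After op 6 (delete): buffer="exhwtr" (len 6), cursors c1@0 c3@0 c2@3, authorship ..2...
After op 7 (delete): buffer="exwtr" (len 5), cursors c1@0 c3@0 c2@2, authorship .....

Answer: exwtr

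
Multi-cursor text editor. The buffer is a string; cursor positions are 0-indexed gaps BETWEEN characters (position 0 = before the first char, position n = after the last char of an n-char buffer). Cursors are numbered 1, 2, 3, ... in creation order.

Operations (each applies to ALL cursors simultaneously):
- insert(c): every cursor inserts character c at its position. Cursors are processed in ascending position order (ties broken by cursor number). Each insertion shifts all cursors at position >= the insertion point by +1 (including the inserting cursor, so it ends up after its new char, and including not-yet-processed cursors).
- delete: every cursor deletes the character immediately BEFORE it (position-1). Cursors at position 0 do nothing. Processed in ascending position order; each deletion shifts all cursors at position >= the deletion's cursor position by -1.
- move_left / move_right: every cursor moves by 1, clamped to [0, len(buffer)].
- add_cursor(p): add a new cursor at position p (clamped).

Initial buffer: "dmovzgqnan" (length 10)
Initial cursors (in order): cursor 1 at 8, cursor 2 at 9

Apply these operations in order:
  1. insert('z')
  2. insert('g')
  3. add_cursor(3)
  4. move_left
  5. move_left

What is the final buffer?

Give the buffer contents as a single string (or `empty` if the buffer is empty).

Answer: dmovzgqnzgazgn

Derivation:
After op 1 (insert('z')): buffer="dmovzgqnzazn" (len 12), cursors c1@9 c2@11, authorship ........1.2.
After op 2 (insert('g')): buffer="dmovzgqnzgazgn" (len 14), cursors c1@10 c2@13, authorship ........11.22.
After op 3 (add_cursor(3)): buffer="dmovzgqnzgazgn" (len 14), cursors c3@3 c1@10 c2@13, authorship ........11.22.
After op 4 (move_left): buffer="dmovzgqnzgazgn" (len 14), cursors c3@2 c1@9 c2@12, authorship ........11.22.
After op 5 (move_left): buffer="dmovzgqnzgazgn" (len 14), cursors c3@1 c1@8 c2@11, authorship ........11.22.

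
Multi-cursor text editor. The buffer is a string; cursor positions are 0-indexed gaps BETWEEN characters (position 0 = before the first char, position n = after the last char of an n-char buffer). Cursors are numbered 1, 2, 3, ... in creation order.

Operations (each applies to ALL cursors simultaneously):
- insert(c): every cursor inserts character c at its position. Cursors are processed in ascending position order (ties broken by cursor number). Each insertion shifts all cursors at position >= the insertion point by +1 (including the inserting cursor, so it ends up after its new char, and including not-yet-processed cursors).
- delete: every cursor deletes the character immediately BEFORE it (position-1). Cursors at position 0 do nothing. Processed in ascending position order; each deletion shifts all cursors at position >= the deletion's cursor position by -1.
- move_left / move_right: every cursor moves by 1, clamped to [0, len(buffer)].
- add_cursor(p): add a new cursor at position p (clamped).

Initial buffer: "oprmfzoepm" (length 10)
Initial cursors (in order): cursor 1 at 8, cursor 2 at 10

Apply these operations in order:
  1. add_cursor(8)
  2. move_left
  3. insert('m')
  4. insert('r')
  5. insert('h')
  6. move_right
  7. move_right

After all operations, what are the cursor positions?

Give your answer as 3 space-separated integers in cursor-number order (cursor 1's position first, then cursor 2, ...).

After op 1 (add_cursor(8)): buffer="oprmfzoepm" (len 10), cursors c1@8 c3@8 c2@10, authorship ..........
After op 2 (move_left): buffer="oprmfzoepm" (len 10), cursors c1@7 c3@7 c2@9, authorship ..........
After op 3 (insert('m')): buffer="oprmfzommepmm" (len 13), cursors c1@9 c3@9 c2@12, authorship .......13..2.
After op 4 (insert('r')): buffer="oprmfzommrrepmrm" (len 16), cursors c1@11 c3@11 c2@15, authorship .......1313..22.
After op 5 (insert('h')): buffer="oprmfzommrrhhepmrhm" (len 19), cursors c1@13 c3@13 c2@18, authorship .......131313..222.
After op 6 (move_right): buffer="oprmfzommrrhhepmrhm" (len 19), cursors c1@14 c3@14 c2@19, authorship .......131313..222.
After op 7 (move_right): buffer="oprmfzommrrhhepmrhm" (len 19), cursors c1@15 c3@15 c2@19, authorship .......131313..222.

Answer: 15 19 15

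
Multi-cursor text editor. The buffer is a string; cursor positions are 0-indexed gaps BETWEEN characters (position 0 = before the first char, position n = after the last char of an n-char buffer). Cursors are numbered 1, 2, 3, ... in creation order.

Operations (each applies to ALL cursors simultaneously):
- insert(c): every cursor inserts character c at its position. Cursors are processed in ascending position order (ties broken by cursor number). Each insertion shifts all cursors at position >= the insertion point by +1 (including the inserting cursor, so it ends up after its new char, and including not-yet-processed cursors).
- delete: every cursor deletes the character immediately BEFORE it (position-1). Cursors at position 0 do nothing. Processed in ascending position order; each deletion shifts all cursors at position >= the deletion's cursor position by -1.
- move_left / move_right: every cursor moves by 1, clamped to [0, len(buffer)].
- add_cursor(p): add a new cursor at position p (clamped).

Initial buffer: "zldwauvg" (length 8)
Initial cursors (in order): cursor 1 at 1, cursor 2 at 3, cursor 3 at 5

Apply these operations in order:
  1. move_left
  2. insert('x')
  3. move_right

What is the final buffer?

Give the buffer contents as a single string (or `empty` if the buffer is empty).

After op 1 (move_left): buffer="zldwauvg" (len 8), cursors c1@0 c2@2 c3@4, authorship ........
After op 2 (insert('x')): buffer="xzlxdwxauvg" (len 11), cursors c1@1 c2@4 c3@7, authorship 1..2..3....
After op 3 (move_right): buffer="xzlxdwxauvg" (len 11), cursors c1@2 c2@5 c3@8, authorship 1..2..3....

Answer: xzlxdwxauvg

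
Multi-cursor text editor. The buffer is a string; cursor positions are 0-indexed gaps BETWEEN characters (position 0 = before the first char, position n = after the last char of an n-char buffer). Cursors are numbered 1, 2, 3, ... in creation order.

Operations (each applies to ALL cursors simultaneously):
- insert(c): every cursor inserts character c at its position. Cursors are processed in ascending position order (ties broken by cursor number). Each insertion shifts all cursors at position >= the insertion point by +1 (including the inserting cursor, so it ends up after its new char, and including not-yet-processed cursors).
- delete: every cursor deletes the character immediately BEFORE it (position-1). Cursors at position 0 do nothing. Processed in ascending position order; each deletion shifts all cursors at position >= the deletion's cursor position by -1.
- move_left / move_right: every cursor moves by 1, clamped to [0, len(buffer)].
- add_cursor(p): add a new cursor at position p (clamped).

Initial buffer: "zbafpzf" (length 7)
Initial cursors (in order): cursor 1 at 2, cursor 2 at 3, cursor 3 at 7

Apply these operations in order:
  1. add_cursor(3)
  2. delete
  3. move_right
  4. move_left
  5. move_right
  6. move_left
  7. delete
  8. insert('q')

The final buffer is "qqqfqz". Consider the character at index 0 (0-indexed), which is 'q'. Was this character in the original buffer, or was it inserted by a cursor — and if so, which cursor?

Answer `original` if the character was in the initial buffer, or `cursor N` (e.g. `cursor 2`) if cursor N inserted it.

After op 1 (add_cursor(3)): buffer="zbafpzf" (len 7), cursors c1@2 c2@3 c4@3 c3@7, authorship .......
After op 2 (delete): buffer="fpz" (len 3), cursors c1@0 c2@0 c4@0 c3@3, authorship ...
After op 3 (move_right): buffer="fpz" (len 3), cursors c1@1 c2@1 c4@1 c3@3, authorship ...
After op 4 (move_left): buffer="fpz" (len 3), cursors c1@0 c2@0 c4@0 c3@2, authorship ...
After op 5 (move_right): buffer="fpz" (len 3), cursors c1@1 c2@1 c4@1 c3@3, authorship ...
After op 6 (move_left): buffer="fpz" (len 3), cursors c1@0 c2@0 c4@0 c3@2, authorship ...
After op 7 (delete): buffer="fz" (len 2), cursors c1@0 c2@0 c4@0 c3@1, authorship ..
After op 8 (insert('q')): buffer="qqqfqz" (len 6), cursors c1@3 c2@3 c4@3 c3@5, authorship 124.3.
Authorship (.=original, N=cursor N): 1 2 4 . 3 .
Index 0: author = 1

Answer: cursor 1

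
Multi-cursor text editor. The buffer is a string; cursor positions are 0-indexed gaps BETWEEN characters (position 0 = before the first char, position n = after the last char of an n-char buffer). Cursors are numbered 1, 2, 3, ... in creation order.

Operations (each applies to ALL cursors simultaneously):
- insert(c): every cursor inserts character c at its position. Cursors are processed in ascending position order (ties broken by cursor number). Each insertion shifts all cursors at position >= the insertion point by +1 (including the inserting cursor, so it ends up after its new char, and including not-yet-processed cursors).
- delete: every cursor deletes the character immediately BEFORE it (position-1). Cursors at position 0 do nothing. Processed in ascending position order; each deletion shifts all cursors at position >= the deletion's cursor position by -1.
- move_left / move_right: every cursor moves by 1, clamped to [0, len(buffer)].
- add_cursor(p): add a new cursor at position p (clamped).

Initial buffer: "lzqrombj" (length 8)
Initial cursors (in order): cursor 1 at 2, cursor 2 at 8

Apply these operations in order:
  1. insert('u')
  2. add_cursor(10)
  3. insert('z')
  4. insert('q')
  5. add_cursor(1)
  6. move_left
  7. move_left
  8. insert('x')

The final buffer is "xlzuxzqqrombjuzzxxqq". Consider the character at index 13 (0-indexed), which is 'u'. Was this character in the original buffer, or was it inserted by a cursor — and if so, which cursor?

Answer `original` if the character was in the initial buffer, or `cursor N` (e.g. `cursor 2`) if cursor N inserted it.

After op 1 (insert('u')): buffer="lzuqrombju" (len 10), cursors c1@3 c2@10, authorship ..1......2
After op 2 (add_cursor(10)): buffer="lzuqrombju" (len 10), cursors c1@3 c2@10 c3@10, authorship ..1......2
After op 3 (insert('z')): buffer="lzuzqrombjuzz" (len 13), cursors c1@4 c2@13 c3@13, authorship ..11......223
After op 4 (insert('q')): buffer="lzuzqqrombjuzzqq" (len 16), cursors c1@5 c2@16 c3@16, authorship ..111......22323
After op 5 (add_cursor(1)): buffer="lzuzqqrombjuzzqq" (len 16), cursors c4@1 c1@5 c2@16 c3@16, authorship ..111......22323
After op 6 (move_left): buffer="lzuzqqrombjuzzqq" (len 16), cursors c4@0 c1@4 c2@15 c3@15, authorship ..111......22323
After op 7 (move_left): buffer="lzuzqqrombjuzzqq" (len 16), cursors c4@0 c1@3 c2@14 c3@14, authorship ..111......22323
After op 8 (insert('x')): buffer="xlzuxzqqrombjuzzxxqq" (len 20), cursors c4@1 c1@5 c2@18 c3@18, authorship 4..1111......2232323
Authorship (.=original, N=cursor N): 4 . . 1 1 1 1 . . . . . . 2 2 3 2 3 2 3
Index 13: author = 2

Answer: cursor 2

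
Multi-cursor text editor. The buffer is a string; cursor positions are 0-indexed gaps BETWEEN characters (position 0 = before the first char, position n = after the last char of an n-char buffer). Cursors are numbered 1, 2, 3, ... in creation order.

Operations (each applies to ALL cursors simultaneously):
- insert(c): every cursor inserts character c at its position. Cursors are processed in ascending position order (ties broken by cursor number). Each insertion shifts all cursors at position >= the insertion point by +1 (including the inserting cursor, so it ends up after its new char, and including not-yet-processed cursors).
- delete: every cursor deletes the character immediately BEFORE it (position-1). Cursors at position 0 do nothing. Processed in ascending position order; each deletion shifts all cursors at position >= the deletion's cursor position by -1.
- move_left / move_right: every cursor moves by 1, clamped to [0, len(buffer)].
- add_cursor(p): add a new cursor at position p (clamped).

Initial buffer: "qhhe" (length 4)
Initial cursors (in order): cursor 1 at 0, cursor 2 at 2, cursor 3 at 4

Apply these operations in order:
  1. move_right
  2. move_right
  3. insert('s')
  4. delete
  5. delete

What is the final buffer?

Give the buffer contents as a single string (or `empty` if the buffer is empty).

Answer: q

Derivation:
After op 1 (move_right): buffer="qhhe" (len 4), cursors c1@1 c2@3 c3@4, authorship ....
After op 2 (move_right): buffer="qhhe" (len 4), cursors c1@2 c2@4 c3@4, authorship ....
After op 3 (insert('s')): buffer="qhshess" (len 7), cursors c1@3 c2@7 c3@7, authorship ..1..23
After op 4 (delete): buffer="qhhe" (len 4), cursors c1@2 c2@4 c3@4, authorship ....
After op 5 (delete): buffer="q" (len 1), cursors c1@1 c2@1 c3@1, authorship .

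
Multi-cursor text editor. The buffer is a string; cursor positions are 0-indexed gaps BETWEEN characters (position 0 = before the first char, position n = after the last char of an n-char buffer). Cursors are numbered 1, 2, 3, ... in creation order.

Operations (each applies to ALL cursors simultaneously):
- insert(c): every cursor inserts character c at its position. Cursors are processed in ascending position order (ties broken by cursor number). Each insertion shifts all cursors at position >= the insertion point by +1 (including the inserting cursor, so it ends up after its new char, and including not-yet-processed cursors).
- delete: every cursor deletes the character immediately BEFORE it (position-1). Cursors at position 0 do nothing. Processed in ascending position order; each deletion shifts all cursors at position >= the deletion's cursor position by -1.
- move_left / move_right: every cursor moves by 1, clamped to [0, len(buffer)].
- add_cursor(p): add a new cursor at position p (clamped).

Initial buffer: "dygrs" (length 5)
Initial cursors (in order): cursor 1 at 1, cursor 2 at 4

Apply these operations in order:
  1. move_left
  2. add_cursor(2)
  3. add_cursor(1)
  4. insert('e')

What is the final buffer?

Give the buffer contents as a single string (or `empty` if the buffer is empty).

After op 1 (move_left): buffer="dygrs" (len 5), cursors c1@0 c2@3, authorship .....
After op 2 (add_cursor(2)): buffer="dygrs" (len 5), cursors c1@0 c3@2 c2@3, authorship .....
After op 3 (add_cursor(1)): buffer="dygrs" (len 5), cursors c1@0 c4@1 c3@2 c2@3, authorship .....
After op 4 (insert('e')): buffer="edeyegers" (len 9), cursors c1@1 c4@3 c3@5 c2@7, authorship 1.4.3.2..

Answer: edeyegers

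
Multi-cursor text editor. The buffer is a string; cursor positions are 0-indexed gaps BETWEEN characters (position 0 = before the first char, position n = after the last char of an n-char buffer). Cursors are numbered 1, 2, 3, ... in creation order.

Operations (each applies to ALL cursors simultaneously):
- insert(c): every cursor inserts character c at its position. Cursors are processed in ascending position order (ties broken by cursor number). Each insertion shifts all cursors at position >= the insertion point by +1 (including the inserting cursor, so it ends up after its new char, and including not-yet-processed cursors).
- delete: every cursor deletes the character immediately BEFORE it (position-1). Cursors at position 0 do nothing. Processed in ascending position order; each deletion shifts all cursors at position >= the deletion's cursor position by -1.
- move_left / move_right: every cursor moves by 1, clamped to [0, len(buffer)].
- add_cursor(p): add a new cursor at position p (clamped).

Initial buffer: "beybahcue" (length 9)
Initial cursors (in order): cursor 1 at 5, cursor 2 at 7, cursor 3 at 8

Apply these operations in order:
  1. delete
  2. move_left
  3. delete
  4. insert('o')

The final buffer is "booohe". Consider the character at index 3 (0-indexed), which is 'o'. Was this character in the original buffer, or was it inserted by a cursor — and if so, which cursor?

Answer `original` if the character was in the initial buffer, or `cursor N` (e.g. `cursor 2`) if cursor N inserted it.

Answer: cursor 3

Derivation:
After op 1 (delete): buffer="beybhe" (len 6), cursors c1@4 c2@5 c3@5, authorship ......
After op 2 (move_left): buffer="beybhe" (len 6), cursors c1@3 c2@4 c3@4, authorship ......
After op 3 (delete): buffer="bhe" (len 3), cursors c1@1 c2@1 c3@1, authorship ...
After op 4 (insert('o')): buffer="booohe" (len 6), cursors c1@4 c2@4 c3@4, authorship .123..
Authorship (.=original, N=cursor N): . 1 2 3 . .
Index 3: author = 3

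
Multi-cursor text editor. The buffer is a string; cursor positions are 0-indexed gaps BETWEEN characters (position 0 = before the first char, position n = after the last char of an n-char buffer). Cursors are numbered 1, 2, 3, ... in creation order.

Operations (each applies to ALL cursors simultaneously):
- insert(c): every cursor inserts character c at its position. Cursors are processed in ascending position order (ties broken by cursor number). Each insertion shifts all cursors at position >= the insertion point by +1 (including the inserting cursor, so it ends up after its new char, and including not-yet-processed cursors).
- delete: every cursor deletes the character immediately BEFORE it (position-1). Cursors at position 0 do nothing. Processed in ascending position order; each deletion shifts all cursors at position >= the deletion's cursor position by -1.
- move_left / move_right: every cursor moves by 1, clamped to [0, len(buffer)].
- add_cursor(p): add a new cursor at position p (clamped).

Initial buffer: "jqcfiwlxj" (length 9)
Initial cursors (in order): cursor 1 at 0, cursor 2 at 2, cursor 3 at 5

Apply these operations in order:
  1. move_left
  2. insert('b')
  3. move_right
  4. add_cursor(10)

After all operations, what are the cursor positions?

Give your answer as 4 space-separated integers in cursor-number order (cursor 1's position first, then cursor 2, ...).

After op 1 (move_left): buffer="jqcfiwlxj" (len 9), cursors c1@0 c2@1 c3@4, authorship .........
After op 2 (insert('b')): buffer="bjbqcfbiwlxj" (len 12), cursors c1@1 c2@3 c3@7, authorship 1.2...3.....
After op 3 (move_right): buffer="bjbqcfbiwlxj" (len 12), cursors c1@2 c2@4 c3@8, authorship 1.2...3.....
After op 4 (add_cursor(10)): buffer="bjbqcfbiwlxj" (len 12), cursors c1@2 c2@4 c3@8 c4@10, authorship 1.2...3.....

Answer: 2 4 8 10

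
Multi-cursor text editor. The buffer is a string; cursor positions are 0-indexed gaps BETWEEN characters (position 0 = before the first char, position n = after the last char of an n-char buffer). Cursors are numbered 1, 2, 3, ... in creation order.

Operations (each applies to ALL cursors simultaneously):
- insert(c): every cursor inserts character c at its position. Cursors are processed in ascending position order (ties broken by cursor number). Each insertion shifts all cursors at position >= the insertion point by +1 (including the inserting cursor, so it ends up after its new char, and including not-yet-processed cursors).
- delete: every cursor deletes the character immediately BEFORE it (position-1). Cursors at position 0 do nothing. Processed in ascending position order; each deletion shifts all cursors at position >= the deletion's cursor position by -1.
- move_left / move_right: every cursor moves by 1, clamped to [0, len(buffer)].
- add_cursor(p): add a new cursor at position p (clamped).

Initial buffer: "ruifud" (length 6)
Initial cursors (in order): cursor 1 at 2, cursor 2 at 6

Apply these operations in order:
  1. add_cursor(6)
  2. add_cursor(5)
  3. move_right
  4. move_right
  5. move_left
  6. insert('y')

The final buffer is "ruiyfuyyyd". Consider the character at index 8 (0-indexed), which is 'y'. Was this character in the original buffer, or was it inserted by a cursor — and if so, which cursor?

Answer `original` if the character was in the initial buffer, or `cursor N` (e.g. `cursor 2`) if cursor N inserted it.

After op 1 (add_cursor(6)): buffer="ruifud" (len 6), cursors c1@2 c2@6 c3@6, authorship ......
After op 2 (add_cursor(5)): buffer="ruifud" (len 6), cursors c1@2 c4@5 c2@6 c3@6, authorship ......
After op 3 (move_right): buffer="ruifud" (len 6), cursors c1@3 c2@6 c3@6 c4@6, authorship ......
After op 4 (move_right): buffer="ruifud" (len 6), cursors c1@4 c2@6 c3@6 c4@6, authorship ......
After op 5 (move_left): buffer="ruifud" (len 6), cursors c1@3 c2@5 c3@5 c4@5, authorship ......
After op 6 (insert('y')): buffer="ruiyfuyyyd" (len 10), cursors c1@4 c2@9 c3@9 c4@9, authorship ...1..234.
Authorship (.=original, N=cursor N): . . . 1 . . 2 3 4 .
Index 8: author = 4

Answer: cursor 4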